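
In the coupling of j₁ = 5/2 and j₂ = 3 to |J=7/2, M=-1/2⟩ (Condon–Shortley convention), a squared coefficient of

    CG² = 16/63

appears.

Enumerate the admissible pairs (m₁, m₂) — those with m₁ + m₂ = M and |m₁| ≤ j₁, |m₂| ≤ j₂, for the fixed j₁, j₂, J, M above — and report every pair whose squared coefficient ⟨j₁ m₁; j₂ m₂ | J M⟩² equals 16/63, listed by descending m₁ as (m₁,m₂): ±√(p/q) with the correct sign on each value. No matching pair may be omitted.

(-5/2,2): +√(16/63)

Admissible pairs with m₁+m₂ = M = -1/2: (-5/2,2), (-3/2,1), (-1/2,0), (1/2,-1), (3/2,-2), (5/2,-3)
  (m₁,m₂)=(5/2,-3): CG² = 2/21, CG = +√(2/21)
  (m₁,m₂)=(3/2,-2): CG² = 20/63, CG = +√(20/63)
  (m₁,m₂)=(1/2,-1): CG² = 1/63, CG = −√(1/63)
  (m₁,m₂)=(-1/2,0): CG² = 4/21, CG = −√(4/21)
  (m₁,m₂)=(-3/2,1): CG² = 8/63, CG = +√(8/63)
  (m₁,m₂)=(-5/2,2): CG² = 16/63, CG = +√(16/63)   ← matches the target
Pairs with CG² = 16/63: (-5/2,2): +√(16/63)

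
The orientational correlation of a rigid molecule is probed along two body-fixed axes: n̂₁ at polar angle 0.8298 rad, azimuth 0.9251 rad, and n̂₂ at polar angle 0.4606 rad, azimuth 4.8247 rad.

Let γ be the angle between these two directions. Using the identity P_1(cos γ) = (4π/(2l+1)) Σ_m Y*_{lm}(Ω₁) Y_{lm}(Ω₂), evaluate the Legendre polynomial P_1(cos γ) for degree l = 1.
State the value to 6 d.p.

0.366524

Expand P_1 via completeness: Σ_{m} conj(Y_{1,m}) at Ω₁ times Y_{1,m} at Ω₂ —
  m=-1: Y*=+0.153390+0.203587i  Y=+0.017211+0.152600i  product -0.028427+0.026911i
  m=+0: Y*=+0.329818-0.000000i  Y=+0.437683+0.000000i  product +0.144356+0.000000i
  m=+1: Y*=-0.153390+0.203587i  Y=-0.017211+0.152600i  product -0.028427-0.026911i
Total Σ_m = +0.087501+0.000000i. Multiply by 4.188790: +0.366524+0.000000i. P_1(cos γ) = 0.366524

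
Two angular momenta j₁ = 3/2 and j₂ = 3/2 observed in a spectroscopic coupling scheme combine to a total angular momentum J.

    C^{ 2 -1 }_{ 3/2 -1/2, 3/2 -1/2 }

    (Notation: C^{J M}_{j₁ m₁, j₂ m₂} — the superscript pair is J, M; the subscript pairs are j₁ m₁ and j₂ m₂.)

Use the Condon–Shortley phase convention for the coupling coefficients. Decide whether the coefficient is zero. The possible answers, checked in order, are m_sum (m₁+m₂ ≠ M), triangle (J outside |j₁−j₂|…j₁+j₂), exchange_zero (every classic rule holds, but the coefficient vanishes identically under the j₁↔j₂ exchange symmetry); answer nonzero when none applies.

exchange_zero

m-sum: m₁+m₂ = -1/2+(-1/2) = -1, M = -1  ✓
triangle: |j₁−j₂| = 0 ≤ J = 2 ≤ j₁+j₂ = 3  ✓
exchange: j₁=j₂ and m₁=m₂, and (−1)^(j₁+j₂−J) = (−1)^1 = −1 forces ⟨j₁m₁;j₂m₂|JM⟩ = −⟨j₂m₂;j₁m₁|JM⟩ = −⟨j₁m₁;j₂m₂|JM⟩ ⇒ the coefficient vanishes identically
Racah sum check: Σ_k collapses to 0 ⇒ CG = 0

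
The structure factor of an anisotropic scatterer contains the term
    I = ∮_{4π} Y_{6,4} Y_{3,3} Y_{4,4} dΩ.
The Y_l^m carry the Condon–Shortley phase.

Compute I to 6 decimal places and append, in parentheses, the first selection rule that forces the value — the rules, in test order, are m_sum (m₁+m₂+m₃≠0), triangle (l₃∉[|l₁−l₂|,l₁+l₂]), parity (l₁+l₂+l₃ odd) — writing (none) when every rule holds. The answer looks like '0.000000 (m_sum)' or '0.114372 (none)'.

0.000000 (m_sum)

4 + 3 + 4 = 11 ≠ 0: azimuthal integral kills it; I = 0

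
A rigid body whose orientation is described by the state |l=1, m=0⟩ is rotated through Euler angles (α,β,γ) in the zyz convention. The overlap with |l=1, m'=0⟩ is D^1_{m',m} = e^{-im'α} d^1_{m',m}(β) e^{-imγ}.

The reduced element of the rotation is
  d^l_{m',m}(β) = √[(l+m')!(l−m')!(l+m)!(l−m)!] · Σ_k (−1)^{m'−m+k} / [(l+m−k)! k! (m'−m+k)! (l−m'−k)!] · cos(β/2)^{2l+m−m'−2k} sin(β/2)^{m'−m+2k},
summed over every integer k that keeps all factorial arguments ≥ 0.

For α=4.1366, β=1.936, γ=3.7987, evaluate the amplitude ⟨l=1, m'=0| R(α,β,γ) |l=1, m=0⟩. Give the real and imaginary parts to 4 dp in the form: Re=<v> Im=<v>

First d^1_{0,0}(β=1.9360), then the phase factors e^{-i(0)α} and e^{-i(0)γ}:
Half-angle: c=0.566948, s=0.823753. N=√(1·1·1·1)=1.000000
k: max(0,(0)−(0))=0 … min(1+(0),1−(0))=1
  k=0: (−1)^0·1.0000/(1)·0.5669^2·0.8238^0 = +0.321430
  k=1: (−1)^1·1.0000/(1)·0.5669^0·0.8238^2 = -0.678570
d^1_{0,0}(1.9360) = +0.321430 -0.678570 = -0.357140
Attach z-rotation phases: D = e^{-i(0)(4.1366)}·(-0.357140)·e^{-i(0)(3.7987)} = -0.357140+0.000000i

Re=-0.3571 Im=0.0000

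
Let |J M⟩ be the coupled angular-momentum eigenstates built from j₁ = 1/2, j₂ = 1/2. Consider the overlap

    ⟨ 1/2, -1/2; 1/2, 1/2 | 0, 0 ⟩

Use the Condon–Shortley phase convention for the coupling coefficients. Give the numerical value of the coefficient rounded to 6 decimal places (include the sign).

√[1·1!0!0!/2! · 0!1!1!0!0!0!] = √(1/2)
  +(−1)^1/∏(1,0,0,0,0,0)! = -1  (running -1)
⟨..|..⟩ = √(1/2)·(-1) = -0.707107

-0.707107  (= −√(1/2))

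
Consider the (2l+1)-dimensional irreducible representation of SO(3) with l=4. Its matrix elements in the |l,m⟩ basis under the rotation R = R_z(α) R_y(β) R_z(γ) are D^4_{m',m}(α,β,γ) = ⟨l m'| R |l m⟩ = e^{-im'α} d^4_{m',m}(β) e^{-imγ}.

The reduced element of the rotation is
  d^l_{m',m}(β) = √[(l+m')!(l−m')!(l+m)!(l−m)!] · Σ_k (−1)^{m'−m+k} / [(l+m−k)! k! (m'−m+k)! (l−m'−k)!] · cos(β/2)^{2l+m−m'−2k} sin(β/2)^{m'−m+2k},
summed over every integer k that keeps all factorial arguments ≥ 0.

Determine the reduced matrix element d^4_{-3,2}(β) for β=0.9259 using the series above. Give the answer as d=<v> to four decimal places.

d=0.1310

d^4_{-3,2}(β=0.9259) via the finite sum:
With c≡cos(β/2)=0.894739 and s≡sin(β/2)=0.446590, N=[1·5040·720·2]^{1/2}=2693.993318
k∈{5,6} keeps every argument non-negative
  k=5: (−1)^0·2693.9933/(240)·0.8947^3·0.4466^5 = +0.142829
  k=6: (−1)^1·2693.9933/(720)·0.8947^1·0.4466^7 = -0.011861
d^4_{-3,2}(0.9259) = +0.142829 -0.011861 = +0.130968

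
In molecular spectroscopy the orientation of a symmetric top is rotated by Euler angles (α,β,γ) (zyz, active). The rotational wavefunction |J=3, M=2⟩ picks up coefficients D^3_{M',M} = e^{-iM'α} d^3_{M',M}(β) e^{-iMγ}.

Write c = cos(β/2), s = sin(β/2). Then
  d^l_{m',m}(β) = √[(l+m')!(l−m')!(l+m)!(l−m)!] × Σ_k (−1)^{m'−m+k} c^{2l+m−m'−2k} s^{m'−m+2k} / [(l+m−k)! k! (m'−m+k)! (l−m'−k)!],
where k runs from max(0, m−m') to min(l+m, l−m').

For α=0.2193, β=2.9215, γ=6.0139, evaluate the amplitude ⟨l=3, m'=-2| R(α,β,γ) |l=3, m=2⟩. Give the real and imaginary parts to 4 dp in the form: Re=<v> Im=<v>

D^3_{-2,2}(0.2193,2.9215,6.0139) = e^{-i·-2·0.2193}·d^3_{-2,2}(2.9215)·e^{-i·2·6.0139}. Compute d first:
Half-angle: c=0.109824, s=0.993951. N=√(1·120·120·1)=120.000000
The bounds max(0,m−m')=4 and min(l+m,l−m')=5 give 2 terms
  k=4: (−1)^0·120.0000/(24)·0.1098^2·0.9940^4 = +0.058861
  k=5: (−1)^1·120.0000/(120)·0.1098^0·0.9940^6 = -0.964251
d^3_{-2,2}(2.9215) = +0.058861 -0.964251 = -0.905390
Attach z-rotation phases: D = e^{-i(-2)(0.2193)}·(-0.905390)·e^{-i(2)(6.0139)} = -0.506448-0.750494i

Re=-0.5064 Im=-0.7505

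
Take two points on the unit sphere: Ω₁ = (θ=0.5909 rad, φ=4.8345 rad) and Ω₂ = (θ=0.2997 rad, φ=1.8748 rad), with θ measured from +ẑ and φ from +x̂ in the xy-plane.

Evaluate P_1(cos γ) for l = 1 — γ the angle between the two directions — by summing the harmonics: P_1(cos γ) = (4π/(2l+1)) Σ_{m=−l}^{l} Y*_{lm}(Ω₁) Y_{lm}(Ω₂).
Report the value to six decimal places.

Expand P_1 via completeness: Σ_{m} conj(Y_{1,m}) at Ω₁ times Y_{1,m} at Ω₂ —
  m=-1: (0.023445, -0.191045) × (-0.030533, -0.097324) = (-0.019309, 0.003551)  (running Σ = (-0.019309, 0.003551))
  m=0: (0.405755, -0.000000) × (0.466823, 0.000000) = (0.189416, 0.000000)  (running Σ = (0.170107, 0.003551))
  m=1: (-0.023445, -0.191045) × (0.030533, -0.097324) = (-0.019309, -0.003551)  (running Σ = (0.150797, 0.000000))
Accumulated sum (0.150797, 0.000000); after 4π/(2l+1) scaling, (0.631659, 0.000000) ⇒ P_1 = 0.631659

0.631659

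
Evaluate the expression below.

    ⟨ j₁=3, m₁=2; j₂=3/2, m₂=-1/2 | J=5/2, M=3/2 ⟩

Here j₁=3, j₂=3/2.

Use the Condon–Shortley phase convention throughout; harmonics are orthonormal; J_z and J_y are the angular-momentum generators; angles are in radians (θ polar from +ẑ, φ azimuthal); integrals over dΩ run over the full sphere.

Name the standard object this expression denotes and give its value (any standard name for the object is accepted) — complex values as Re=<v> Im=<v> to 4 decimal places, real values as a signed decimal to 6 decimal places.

This is a Clebsch–Gordan (vector-coupling) coefficient.
√[6·2!4!1!/8! · 5!1!1!2!4!1!] = √(288/7)
  +(−1)^0/∏(0,2,1,1,3,0)! = 1/12  (running 1/12)
  +(−1)^1/∏(1,1,0,0,4,1)! = -1/24  (running 1/24)
⟨..|..⟩ = √(288/7)·(1/24) = +0.267261

Clebsch–Gordan coefficient, +√(1/14) ≈ +0.267261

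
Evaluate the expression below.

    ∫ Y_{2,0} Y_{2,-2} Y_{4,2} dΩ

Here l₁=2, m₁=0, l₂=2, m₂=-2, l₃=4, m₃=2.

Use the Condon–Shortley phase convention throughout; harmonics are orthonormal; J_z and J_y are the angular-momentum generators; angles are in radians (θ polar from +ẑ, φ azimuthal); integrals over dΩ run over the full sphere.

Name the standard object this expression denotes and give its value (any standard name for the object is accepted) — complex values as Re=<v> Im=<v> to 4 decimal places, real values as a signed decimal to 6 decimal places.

This is a Gaunt coefficient — the integral of a triple product of spherical harmonics over the sphere.
Rules hold: Σm=0, L=8 even, 0≤4≤4.
N = 5·5·9 = 225
Δ = 0!·4!·4!/9! = 1/630
Racah Σ t=0..0: t=0:+1/16 = 1/16
⇒ 3j(2 2 4; 0 0 0)² = 2/35, sgn +1
Racah Σ t=0..0: t=0:+1/96 = 1/96
⇒ 3j(2 2 4; 0 -2 2)² = 1/42, sgn +1
4πI² = N·(3j₀)²·(3jₘ)² = 15/49
I = +1·√(0.306122/4π) = 0.15607835

Gaunt coefficient, +0.156078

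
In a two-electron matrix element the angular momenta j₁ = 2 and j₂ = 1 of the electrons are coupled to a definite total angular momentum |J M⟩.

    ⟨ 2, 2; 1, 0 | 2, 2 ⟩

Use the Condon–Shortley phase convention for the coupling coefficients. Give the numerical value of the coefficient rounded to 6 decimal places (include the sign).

+0.816497

triangle: 1!*3!*1!/6! = 6/720
(j±m)!: 4!*0!*1!*1!*4!*0! = 576
prefactor² = (2J+1)*Δ*N² = 24
  k=0: +1/(0!*1!*0!*1!*3!*0!) = 1/6
Σ = 1/6  ⇒  CG² = 24*(1/6)² = 2/3
CG = +√(2/3) = +0.816497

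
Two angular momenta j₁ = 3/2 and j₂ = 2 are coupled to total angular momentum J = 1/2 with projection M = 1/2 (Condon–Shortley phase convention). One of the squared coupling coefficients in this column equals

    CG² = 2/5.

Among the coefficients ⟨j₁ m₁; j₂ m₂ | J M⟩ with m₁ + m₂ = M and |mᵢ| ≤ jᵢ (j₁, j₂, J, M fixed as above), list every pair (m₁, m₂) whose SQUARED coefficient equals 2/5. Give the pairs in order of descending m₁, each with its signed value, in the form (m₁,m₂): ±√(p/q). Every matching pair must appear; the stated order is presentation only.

Admissible pairs with m₁+m₂ = M = 1/2: (-3/2,2), (-1/2,1), (1/2,0), (3/2,-1)
  (m₁,m₂)=(3/2,-1): CG² = 1/10, CG = +√(1/10)
  (m₁,m₂)=(1/2,0): CG² = 1/5, CG = −√(1/5)
  (m₁,m₂)=(-1/2,1): CG² = 3/10, CG = +√(3/10)
  (m₁,m₂)=(-3/2,2): CG² = 2/5, CG = −√(2/5)   ← matches the target
Pairs with CG² = 2/5: (-3/2,2): −√(2/5)

(-3/2,2): −√(2/5)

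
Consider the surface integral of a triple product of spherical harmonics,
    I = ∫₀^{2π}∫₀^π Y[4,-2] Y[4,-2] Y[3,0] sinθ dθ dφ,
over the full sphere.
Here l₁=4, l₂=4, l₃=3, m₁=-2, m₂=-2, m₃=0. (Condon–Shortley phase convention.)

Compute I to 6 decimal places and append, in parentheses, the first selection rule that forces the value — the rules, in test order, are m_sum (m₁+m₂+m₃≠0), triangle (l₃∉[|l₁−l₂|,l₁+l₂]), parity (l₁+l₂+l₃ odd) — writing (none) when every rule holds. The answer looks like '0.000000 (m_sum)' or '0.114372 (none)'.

0.000000 (m_sum)

-2 − 2 + 0 = -4 ≠ 0: azimuthal integral kills it; I = 0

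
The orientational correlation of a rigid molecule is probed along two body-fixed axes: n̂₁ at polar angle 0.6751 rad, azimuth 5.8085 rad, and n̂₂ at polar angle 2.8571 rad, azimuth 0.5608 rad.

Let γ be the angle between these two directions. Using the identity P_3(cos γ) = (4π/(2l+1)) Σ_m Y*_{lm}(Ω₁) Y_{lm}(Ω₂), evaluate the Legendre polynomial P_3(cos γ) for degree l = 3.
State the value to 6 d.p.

0.271637

Term-by-term m-sum for l=3 (normalisation 4π/7 = 1.795196):
  term(m=-3) = -0.000939-0.000033i   from Y*(Ω₁)=+0.014892-0.100755i, Y(Ω₂)=-0.001027-0.009167i
  term(m=-2) = +0.011548+0.021130i   from Y*(Ω₁)=+0.181423-0.253362i, Y(Ω₂)=-0.033555+0.069606i
  term(m=-1) = +0.068988-0.116323i   from Y*(Ω₁)=+0.367745-0.188975i, Y(Ω₂)=+0.276999-0.173973i
  term(m=+0) = -0.007881+0.000000i   from Y*(Ω₁)=+0.013700-0.000000i, Y(Ω₂)=-0.575274+0.000000i
  term(m=+1) = +0.068988+0.116323i   from Y*(Ω₁)=-0.367745-0.188975i, Y(Ω₂)=-0.276999-0.173973i
  term(m=+2) = +0.011548-0.021130i   from Y*(Ω₁)=+0.181423+0.253362i, Y(Ω₂)=-0.033555-0.069606i
  term(m=+3) = -0.000939+0.000033i   from Y*(Ω₁)=-0.014892-0.100755i, Y(Ω₂)=+0.001027-0.009167i
Total Σ_m = +0.151313+0.000000i. Multiply by 1.795196: +0.271637+0.000000i. P_3(cos γ) = 0.271637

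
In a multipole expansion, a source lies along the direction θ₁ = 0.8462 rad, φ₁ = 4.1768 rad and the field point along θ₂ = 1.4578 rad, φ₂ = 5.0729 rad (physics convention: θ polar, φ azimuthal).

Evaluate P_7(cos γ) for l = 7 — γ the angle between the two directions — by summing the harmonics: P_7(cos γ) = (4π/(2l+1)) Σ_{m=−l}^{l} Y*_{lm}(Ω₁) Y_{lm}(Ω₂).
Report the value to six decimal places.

Expand P_7 via completeness: Σ_{m} conj(Y_{7,m}) at Ω₁ times Y_{7,m} at Ω₂ —
  m=-7: (-0.03767 - 0.05418j) × (-0.27704 + 0.38970j) = 0.03155 + 0.00033j  (running Σ = 0.03155 + 0.00033j)
  m=-6: (0.21799 - 0.01571j) × (0.11333 + 0.16844j) = 0.02735 + 0.03494j  (running Σ = 0.05890 + 0.03527j)
  m=-5: (-0.18197 + 0.36393j) × (-0.28871 + 0.06814j) = 0.02774 - 0.11747j  (running Σ = 0.08664 - 0.08220j)
  m=-4: (-0.22427 - 0.34869j) × (-0.02936 + 0.22675j) = 0.08565 - 0.04062j  (running Σ = 0.17229 - 0.12282j)
  m=-3: (0.07453 - 0.00268j) × (-0.20922 - 0.11140j) = -0.01589 - 0.00774j  (running Σ = 0.15639 - 0.13056j)
  m=-2: (0.15949 - 0.29220j) × (-0.17825 + 0.15666j) = 0.01735 + 0.07707j  (running Σ = 0.17374 - 0.05349j)
  m=-1: (0.11849 + 0.19966j) × (-0.07529 - 0.19970j) = 0.03095 - 0.03869j  (running Σ = 0.20469 - 0.09218j)
  m=0: (0.27197 + 0.00000j) × (-0.23950 + 0.00000j) = -0.06514 + 0.00000j  (running Σ = 0.13956 - 0.09218j)
  m=1: (-0.11849 + 0.19966j) × (0.07529 - 0.19970j) = 0.03095 + 0.03869j  (running Σ = 0.17051 - 0.05349j)
  m=2: (0.15949 + 0.29220j) × (-0.17825 - 0.15666j) = 0.01735 - 0.07707j  (running Σ = 0.18786 - 0.13056j)
  m=3: (-0.07453 - 0.00268j) × (0.20922 - 0.11140j) = -0.01589 + 0.00774j  (running Σ = 0.17197 - 0.12282j)
  m=4: (-0.22427 + 0.34869j) × (-0.02936 - 0.22675j) = 0.08565 + 0.04062j  (running Σ = 0.25761 - 0.08220j)
  m=5: (0.18197 + 0.36393j) × (0.28871 + 0.06814j) = 0.02774 + 0.11747j  (running Σ = 0.28535 + 0.03527j)
  m=6: (0.21799 + 0.01571j) × (0.11333 - 0.16844j) = 0.02735 - 0.03494j  (running Σ = 0.31270 + 0.00033j)
  m=7: (0.03767 - 0.05418j) × (0.27704 + 0.38970j) = 0.03155 - 0.00033j  (running Σ = 0.34425 + 0.00000j)
Σ over m = 0.34425 + 0.00000j; ×(4π/15) → 0.28840 + 0.00000j. Real part: 0.288399

0.288399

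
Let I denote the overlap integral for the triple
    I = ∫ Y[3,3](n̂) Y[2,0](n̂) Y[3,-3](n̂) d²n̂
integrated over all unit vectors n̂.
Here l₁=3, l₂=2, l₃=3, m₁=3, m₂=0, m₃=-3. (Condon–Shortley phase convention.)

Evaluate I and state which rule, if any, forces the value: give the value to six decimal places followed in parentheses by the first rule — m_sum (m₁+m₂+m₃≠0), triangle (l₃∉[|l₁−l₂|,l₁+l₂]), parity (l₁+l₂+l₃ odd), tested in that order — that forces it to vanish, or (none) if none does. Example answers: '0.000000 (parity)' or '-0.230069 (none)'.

m-sum 0 ✓  L=8 even ✓  1≤3≤5 ✓
Π(2lᵢ+1) = 7×5×7 = 245
triangle coeff Δ(3,2,3) = 1/3780
Σ_t [0,2]: t=0:+1/24 t=1:−1/4 t=2:+1/24 = -1/6
(3j)²=4/105 [(3 2 3; 0 0 0)], sign=+1
Σ_t [0,0]: t=0:+1/96 = 1/96
(3j)²=5/84 [(3 2 3; 3 0 -3)], sign=+1
⇒ 4πI² = 5/9
I = (+1)√(5/9/(4π)) = 0.21026104
No selection rule forces the value: the integral is nonzero (none).

0.210261 (none)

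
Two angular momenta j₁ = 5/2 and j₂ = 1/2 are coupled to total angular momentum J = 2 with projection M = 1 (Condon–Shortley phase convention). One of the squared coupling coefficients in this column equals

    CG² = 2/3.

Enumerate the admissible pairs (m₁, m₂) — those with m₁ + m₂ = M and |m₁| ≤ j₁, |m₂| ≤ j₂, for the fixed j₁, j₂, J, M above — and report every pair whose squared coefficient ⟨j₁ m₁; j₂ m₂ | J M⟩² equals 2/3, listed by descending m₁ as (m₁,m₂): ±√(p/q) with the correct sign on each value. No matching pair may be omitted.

Admissible pairs with m₁+m₂ = M = 1: (1/2,1/2), (3/2,-1/2)
  (m₁,m₂)=(3/2,-1/2): CG² = 2/3, CG = +√(2/3)   ← matches the target
  (m₁,m₂)=(1/2,1/2): CG² = 1/3, CG = −√(1/3)
Pairs with CG² = 2/3: (3/2,-1/2): +√(2/3)

(3/2,-1/2): +√(2/3)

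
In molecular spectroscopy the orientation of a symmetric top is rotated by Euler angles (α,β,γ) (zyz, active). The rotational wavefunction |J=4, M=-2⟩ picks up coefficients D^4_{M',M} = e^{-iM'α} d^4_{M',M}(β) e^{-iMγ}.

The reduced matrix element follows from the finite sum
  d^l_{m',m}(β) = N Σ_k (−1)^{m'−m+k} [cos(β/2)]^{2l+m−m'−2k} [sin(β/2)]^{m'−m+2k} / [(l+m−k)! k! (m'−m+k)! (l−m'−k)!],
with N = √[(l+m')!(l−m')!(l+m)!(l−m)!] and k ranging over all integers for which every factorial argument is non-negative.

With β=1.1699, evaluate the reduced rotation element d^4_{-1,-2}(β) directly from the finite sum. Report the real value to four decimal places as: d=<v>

d^4_{-1,-2}(β=1.1699) via the finite sum:
With c≡cos(β/2)=0.833740 and s≡sin(β/2)=0.552158, N=[6·120·2·720]^{1/2}=1018.233765
k: max(0,(-2)−(-1))=0 … min(4+(-2),4−(-1))=2
  k=0: (−1)^1·1018.2338/(240)·0.8337^7·0.5522^1 = -0.656013
  k=1: (−1)^2·1018.2338/(48)·0.8337^5·0.5522^3 = +1.438626
  k=2: (−1)^3·1018.2338/(72)·0.8337^3·0.5522^5 = -0.420651
d^4_{-1,-2}(1.1699) = -0.656013 +1.438626 -0.420651 = +0.361962

d=0.3620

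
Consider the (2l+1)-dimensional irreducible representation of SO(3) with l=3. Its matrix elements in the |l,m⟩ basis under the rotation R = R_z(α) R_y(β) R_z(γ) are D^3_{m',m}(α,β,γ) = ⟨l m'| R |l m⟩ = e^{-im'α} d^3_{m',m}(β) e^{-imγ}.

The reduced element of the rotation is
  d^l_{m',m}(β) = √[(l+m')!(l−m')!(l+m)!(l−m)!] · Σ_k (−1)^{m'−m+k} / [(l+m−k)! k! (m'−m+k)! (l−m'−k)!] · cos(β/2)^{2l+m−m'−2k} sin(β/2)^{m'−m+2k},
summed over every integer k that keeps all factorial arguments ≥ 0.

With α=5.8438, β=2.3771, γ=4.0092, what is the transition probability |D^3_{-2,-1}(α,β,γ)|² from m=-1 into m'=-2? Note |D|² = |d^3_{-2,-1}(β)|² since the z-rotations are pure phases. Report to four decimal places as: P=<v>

P=0.0581

D^3_{-2,-1}(5.8438,2.3771,4.0092) = e^{-i·-2·5.8438}·d^3_{-2,-1}(2.3771)·e^{-i·-1·4.0092}. Compute d first:
c=cos(2.377100/2)=0.373006, s=sin(2.377100/2)=0.927829; N=√[1·120·2·24]=75.894664
The bounds max(0,m−m')=1 and min(l+m,l−m')=2 give 2 terms
  k=1: (−1)^0·75.8947/(24)·0.3730^5·0.9278^1 = +0.021186
  k=2: (−1)^1·75.8947/(12)·0.3730^3·0.9278^3 = -0.262168
d^3_{-2,-1}(2.3771) = +0.021186 -0.262168 = -0.240982
|D^3_{-2,-1}|² = |d^3_{-2,-1}(β)|² = (-0.240982)² = 0.058073 (the z-rotation phases have unit modulus)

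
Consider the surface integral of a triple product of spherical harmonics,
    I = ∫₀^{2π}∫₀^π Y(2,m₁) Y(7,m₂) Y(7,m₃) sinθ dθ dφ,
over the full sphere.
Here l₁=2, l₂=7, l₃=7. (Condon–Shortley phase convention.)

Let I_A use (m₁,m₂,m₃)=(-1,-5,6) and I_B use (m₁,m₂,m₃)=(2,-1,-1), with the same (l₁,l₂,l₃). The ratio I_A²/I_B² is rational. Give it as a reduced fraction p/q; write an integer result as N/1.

1573/1568

Same 2,7,7: normalisation and zero-m 3j drop out of the ratio.
A: Δ: 2! 2! 12! / 17! → 1/185640; sum: t=1:−1/79833600 t=2:+1/958003200 = -1/87091200; 3j²(2 7 7; -1 -5 6) = Δ·Π!·Σ² = 121/4760  (sign +1)
B: Δ: 2! 2! 12! / 17! → 1/185640; sum: t=0:+1/2073600 = 1/2073600; 3j²(2 7 7; 2 -1 -1) = Δ·Π!·Σ² = 28/1105  (sign +1)
I_A²/I_B² = (121/4760)/(28/1105) = 1573/1568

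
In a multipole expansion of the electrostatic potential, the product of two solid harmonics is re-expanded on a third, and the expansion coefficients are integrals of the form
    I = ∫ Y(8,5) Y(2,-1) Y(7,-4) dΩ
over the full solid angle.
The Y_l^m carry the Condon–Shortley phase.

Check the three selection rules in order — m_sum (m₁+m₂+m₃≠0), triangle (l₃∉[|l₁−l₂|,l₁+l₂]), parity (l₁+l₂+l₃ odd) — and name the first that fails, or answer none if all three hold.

azimuthal sum: 5 − 1 − 4 = 0  ✓
6 ≤ 7 ≤ 10 (triangle on l)  ✓
L = 8 + 2 + 7 = 17 (odd)  ✗

parity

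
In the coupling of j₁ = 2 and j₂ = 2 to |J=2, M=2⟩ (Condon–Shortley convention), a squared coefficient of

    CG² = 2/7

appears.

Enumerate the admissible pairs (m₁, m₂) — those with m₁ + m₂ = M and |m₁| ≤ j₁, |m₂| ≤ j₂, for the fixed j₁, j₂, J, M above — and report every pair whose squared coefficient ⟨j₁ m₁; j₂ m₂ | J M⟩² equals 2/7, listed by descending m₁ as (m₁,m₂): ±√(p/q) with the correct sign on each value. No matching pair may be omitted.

(2,0): +√(2/7); (0,2): +√(2/7)

Admissible pairs with m₁+m₂ = M = 2: (0,2), (1,1), (2,0)
  (m₁,m₂)=(2,0): CG² = 2/7, CG = +√(2/7)   ← matches the target
  (m₁,m₂)=(1,1): CG² = 3/7, CG = −√(3/7)
  (m₁,m₂)=(0,2): CG² = 2/7, CG = +√(2/7)   ← matches the target
Pairs with CG² = 2/7: (2,0): +√(2/7); (0,2): +√(2/7)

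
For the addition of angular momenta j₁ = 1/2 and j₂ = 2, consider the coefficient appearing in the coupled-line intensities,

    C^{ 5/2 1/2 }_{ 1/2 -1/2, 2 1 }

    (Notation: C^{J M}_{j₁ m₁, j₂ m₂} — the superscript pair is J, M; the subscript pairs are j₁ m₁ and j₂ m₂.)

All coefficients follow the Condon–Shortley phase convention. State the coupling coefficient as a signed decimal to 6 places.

triangle: 0!×1!×4!/6! = 24/720
(j±m)!: 0!×1!×3!×1!×3!×2! = 72
prefactor² = (2J+1)×Δ×N² = 72/5
  k=0: +1/(0!×0!×1!×3!×0!×1!) = 1/6
Σ = 1/6  ⇒  CG² = 72/5×(1/6)² = 2/5
CG = +√(2/5) = +0.632456

+0.632456  (= +√(2/5))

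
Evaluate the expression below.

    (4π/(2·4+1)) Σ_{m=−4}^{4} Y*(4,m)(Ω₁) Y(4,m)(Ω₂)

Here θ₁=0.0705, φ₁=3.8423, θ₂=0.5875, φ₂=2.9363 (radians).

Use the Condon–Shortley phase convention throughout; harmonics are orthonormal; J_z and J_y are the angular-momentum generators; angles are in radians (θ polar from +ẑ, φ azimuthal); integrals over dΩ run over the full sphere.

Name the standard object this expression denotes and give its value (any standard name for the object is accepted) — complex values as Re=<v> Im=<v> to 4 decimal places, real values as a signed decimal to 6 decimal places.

Legendre polynomial (addition theorem), -0.031299

This sum is the spherical-harmonic addition theorem: it equals the Legendre polynomial P_l(cos γ) of the angle γ between the two directions.
Term-by-term m-sum for l=4 (normalisation 4π/9 = 1.396263):
  term(m=-4) = -0.000000-0.000000i   from Y*(Ω₁)=-0.000010+0.000004i, Y(Ω₂)=+0.028461+0.030574i
  term(m=-3) = -0.000071+0.000032i   from Y*(Ω₁)=+0.000221-0.000376i, Y(Ω₂)=-0.144814-0.102485i
  term(m=-2) = -0.000936+0.003804i   from Y*(Ω₁)=+0.001669+0.009760i, Y(Ω₂)=+0.362741+0.157911i
  term(m=-1) = +0.032823+0.041875i   from Y*(Ω₁)=-0.100757-0.084988i, Y(Ω₂)=-0.395168-0.082284i
  term(m=+0) = -0.086048+0.000000i   from Y*(Ω₁)=+0.825379-0.000000i, Y(Ω₂)=-0.104253+0.000000i
  term(m=+1) = +0.032823-0.041875i   from Y*(Ω₁)=+0.100757-0.084988i, Y(Ω₂)=+0.395168-0.082284i
  term(m=+2) = -0.000936-0.003804i   from Y*(Ω₁)=+0.001669-0.009760i, Y(Ω₂)=+0.362741-0.157911i
  term(m=+3) = -0.000071-0.000032i   from Y*(Ω₁)=-0.000221-0.000376i, Y(Ω₂)=+0.144814-0.102485i
  term(m=+4) = -0.000000+0.000000i   from Y*(Ω₁)=-0.000010-0.000004i, Y(Ω₂)=+0.028461-0.030574i
Σ over m = -0.022416+0.000000i; ×(4π/9) → -0.031299+0.000000i. Real part: -0.031299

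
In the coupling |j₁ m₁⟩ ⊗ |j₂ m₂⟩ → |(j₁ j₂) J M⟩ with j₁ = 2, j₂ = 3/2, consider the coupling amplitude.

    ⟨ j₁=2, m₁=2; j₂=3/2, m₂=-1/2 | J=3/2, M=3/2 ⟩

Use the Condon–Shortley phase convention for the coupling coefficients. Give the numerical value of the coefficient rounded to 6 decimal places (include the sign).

+√(2/5) = +0.632456

j₁+j₂−J=2  J+j₁−j₂=2  J−j₁+j₂=1  j₁+j₂+J+1=6
(j₁±m₁, j₂±m₂, J±M) = (4,0,1,2,3,0)
P² = 32/5
sum k=0..0:
  [0] +1/4 = 1/4
S = 1/4
C² = P²·S² = 2/5 ; C = +0.632456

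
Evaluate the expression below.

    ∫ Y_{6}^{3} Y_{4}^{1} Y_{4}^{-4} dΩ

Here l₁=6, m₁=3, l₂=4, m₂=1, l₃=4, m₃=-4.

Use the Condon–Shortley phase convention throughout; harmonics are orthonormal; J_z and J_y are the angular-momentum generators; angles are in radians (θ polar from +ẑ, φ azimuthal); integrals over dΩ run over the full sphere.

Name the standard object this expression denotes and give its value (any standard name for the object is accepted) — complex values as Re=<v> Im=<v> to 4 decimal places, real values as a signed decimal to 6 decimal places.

Gaunt coefficient, +0.155830

This is a Gaunt coefficient — the integral of a triple product of spherical harmonics over the sphere.
Checks pass: Σm=0; 14 even; l₃=4∈[2,10].
(2·6+1)(2·4+1)(2·4+1) = 1053
Δ: 6! 6! 2! / 15! → 1/1261260
sum: t=2:+1/4608 t=3:−1/1296 t=4:+1/4608 = -7/20736
3j²(6 4 4; 0 0 0) = Δ·Π!·Σ² = 20/1287  (sign -1)
sum: t=3:−1/51840 = -1/51840
3j²(6 4 4; 3 1 -4) = Δ·Π!·Σ² = 8/429  (sign -1)
combine: 4πI² = 1053·20/1287·8/429 = 480/1573
take √, sign +1: I = 0.15583009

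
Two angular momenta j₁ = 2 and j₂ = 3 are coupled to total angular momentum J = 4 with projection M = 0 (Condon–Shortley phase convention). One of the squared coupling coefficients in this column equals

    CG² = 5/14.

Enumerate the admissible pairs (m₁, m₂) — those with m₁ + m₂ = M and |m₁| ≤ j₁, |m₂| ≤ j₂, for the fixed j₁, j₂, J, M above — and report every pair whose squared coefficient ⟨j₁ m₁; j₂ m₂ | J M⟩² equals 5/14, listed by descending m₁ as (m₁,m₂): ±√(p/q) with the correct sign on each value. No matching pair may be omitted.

(1,-1): +√(5/14); (-1,1): −√(5/14)

Admissible pairs with m₁+m₂ = M = 0: (-2,2), (-1,1), (0,0), (1,-1), (2,-2)
  (m₁,m₂)=(2,-2): CG² = 1/7, CG = +√(1/7)
  (m₁,m₂)=(1,-1): CG² = 5/14, CG = +√(5/14)   ← matches the target
  (m₁,m₂)=(0,0): CG² = 0/1, CG = 0
  (m₁,m₂)=(-1,1): CG² = 5/14, CG = −√(5/14)   ← matches the target
  (m₁,m₂)=(-2,2): CG² = 1/7, CG = −√(1/7)
Pairs with CG² = 5/14: (1,-1): +√(5/14); (-1,1): −√(5/14)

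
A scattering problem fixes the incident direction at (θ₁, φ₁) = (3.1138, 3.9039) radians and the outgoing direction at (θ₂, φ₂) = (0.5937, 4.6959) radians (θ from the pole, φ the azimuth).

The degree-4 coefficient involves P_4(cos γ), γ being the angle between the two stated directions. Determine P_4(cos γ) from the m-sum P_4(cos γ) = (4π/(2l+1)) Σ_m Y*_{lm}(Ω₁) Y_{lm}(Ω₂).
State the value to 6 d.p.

Expand P_4 via completeness: Σ_{m} conj(Y_{4,m}) at Ω₁ times Y_{4,m} at Ω₂ —
  m=-4: (-0.000000+0.000000i) × (+0.043250+0.002857i) = -0.000000+0.000000i  (running Σ = -0.000000+0.000000i)
  m=-3: (-0.000018+0.000020i) × (+0.008982-0.181422i) = +0.000004+0.000003i  (running Σ = +0.000004+0.000003i)
  m=-2: (+0.000071+0.001547i) × (-0.398588-0.013149i) = -0.000008-0.000618i  (running Σ = -0.000005-0.000614i)
  m=-1: (+0.037967+0.036253i) × (-0.006544+0.396843i) = -0.014635+0.014830i  (running Σ = -0.014640+0.014216i)
  m=0: (+0.843019-0.000000i) × (-0.115352+0.000000i) = -0.097244+0.000000i  (running Σ = -0.111884+0.014216i)
  m=1: (-0.037967+0.036253i) × (+0.006544+0.396843i) = -0.014635-0.014830i  (running Σ = -0.126519-0.000614i)
  m=2: (+0.000071-0.001547i) × (-0.398588+0.013149i) = -0.000008+0.000618i  (running Σ = -0.126527+0.000003i)
  m=3: (+0.000018+0.000020i) × (-0.008982-0.181422i) = +0.000004-0.000003i  (running Σ = -0.126523+0.000000i)
  m=4: (-0.000000-0.000000i) × (+0.043250-0.002857i) = -0.000000-0.000000i  (running Σ = -0.126523-0.000000i)
Σ over m = -0.126523-0.000000i; ×(4π/9) → -0.176660-0.000000i. Real part: -0.176660

-0.176660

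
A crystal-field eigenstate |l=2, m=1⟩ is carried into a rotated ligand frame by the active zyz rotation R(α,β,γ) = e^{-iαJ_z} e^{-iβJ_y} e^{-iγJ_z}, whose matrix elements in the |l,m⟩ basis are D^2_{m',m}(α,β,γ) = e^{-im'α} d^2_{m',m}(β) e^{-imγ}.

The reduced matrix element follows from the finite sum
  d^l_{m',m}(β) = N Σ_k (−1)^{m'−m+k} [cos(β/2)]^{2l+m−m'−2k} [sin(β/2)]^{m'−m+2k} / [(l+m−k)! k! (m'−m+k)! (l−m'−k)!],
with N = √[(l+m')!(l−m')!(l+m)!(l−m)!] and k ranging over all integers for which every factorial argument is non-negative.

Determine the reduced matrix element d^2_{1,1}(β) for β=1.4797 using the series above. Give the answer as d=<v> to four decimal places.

d^2_{1,1}(β=1.4797) via the finite sum:
With c≡cos(β/2)=0.738570 and s≡sin(β/2)=0.674177, N=[6·1·6·1]^{1/2}=6.000000
k: max(0,(1)−(1))=0 … min(2+(1),2−(1))=1
  k=0: (−1)^0·6.0000/(6)·0.7386^4·0.6742^0 = +0.297554
  k=1: (−1)^1·6.0000/(2)·0.7386^2·0.6742^2 = -0.743793
d^2_{1,1}(1.4797) = +0.297554 -0.743793 = -0.446239

d=-0.4462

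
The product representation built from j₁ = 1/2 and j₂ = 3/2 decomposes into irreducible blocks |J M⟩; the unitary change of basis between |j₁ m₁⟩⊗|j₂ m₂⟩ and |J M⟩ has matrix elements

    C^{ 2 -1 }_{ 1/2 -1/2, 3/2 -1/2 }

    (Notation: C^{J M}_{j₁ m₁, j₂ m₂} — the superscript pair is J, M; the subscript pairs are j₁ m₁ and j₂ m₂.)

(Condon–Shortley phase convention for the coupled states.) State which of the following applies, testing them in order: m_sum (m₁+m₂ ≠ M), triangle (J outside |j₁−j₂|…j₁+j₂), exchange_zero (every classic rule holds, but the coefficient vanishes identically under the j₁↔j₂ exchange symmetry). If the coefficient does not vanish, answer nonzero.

m-sum: m₁+m₂ = -1/2+(-1/2) = -1, M = -1  ✓
triangle: |j₁−j₂| = 1 ≤ J = 2 ≤ j₁+j₂ = 2  ✓
exchange: j₁≠j₂ or m₁≠m₂ — the exchange symmetry imposes no constraint here
value check: CG = +√(3/4) = +0.866025 ≠ 0

nonzero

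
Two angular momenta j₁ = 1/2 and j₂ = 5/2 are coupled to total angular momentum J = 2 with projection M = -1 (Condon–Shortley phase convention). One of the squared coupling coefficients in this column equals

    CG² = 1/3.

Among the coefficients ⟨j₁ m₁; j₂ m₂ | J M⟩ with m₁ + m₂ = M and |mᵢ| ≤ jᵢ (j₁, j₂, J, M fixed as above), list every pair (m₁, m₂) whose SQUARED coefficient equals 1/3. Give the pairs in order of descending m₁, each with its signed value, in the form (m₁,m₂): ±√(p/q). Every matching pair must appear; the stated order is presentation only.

Admissible pairs with m₁+m₂ = M = -1: (-1/2,-1/2), (1/2,-3/2)
  (m₁,m₂)=(1/2,-3/2): CG² = 2/3, CG = +√(2/3)
  (m₁,m₂)=(-1/2,-1/2): CG² = 1/3, CG = −√(1/3)   ← matches the target
Pairs with CG² = 1/3: (-1/2,-1/2): −√(1/3)

(-1/2,-1/2): −√(1/3)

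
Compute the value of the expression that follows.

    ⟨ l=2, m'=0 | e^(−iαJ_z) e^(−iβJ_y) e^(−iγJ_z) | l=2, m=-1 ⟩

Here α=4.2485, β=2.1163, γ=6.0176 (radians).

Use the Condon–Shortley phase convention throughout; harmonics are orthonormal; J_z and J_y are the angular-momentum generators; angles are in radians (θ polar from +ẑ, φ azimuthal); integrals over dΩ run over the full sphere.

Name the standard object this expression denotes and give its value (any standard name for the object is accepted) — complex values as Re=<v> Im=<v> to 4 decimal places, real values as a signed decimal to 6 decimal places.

Wigner D-matrix element, Re=0.5242 Im=-0.1426

This is a Wigner D-matrix element — the rotation-matrix element ⟨l m'| R(α,β,γ) |l m⟩ in the angular-momentum basis.
D^2_{0,-1}(4.2485,2.1163,6.0176) = e^{-i·0·4.2485}·d^2_{0,-1}(2.1163)·e^{-i·-1·6.0176}. Compute d first:
Half-angle: c=0.490485, s=0.871450. N=√(2·2·1·6)=4.898979
The bounds max(0,m−m')=0 and min(l+m,l−m')=1 give 2 terms
  k=0: (−1)^1·4.8990/(2)·0.4905^3·0.8714^1 = -0.251881
  k=1: (−1)^2·4.8990/(2)·0.4905^1·0.8714^3 = +0.795112
d^2_{0,-1}(2.1163) = -0.251881 +0.795112 = +0.543231
Phases: e^{-i·(0)·4.2485}=+1.000000+0.000000i, e^{-i·(-1)·6.0176}=+0.964939-0.262474i ⇒ D=+0.524185-0.142584i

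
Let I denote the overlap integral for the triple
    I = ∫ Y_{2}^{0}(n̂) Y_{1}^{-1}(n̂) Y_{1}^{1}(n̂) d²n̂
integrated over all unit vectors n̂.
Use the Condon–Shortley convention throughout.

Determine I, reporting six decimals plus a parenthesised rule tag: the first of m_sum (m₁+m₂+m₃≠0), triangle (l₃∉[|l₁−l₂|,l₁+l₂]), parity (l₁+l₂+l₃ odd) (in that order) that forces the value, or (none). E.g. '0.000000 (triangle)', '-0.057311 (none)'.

Rules hold: Σm=0, L=4 even, 1≤1≤3.
N = 5·3·3 = 45
Δ = 2!·2!·0!/5! = 1/30
Racah Σ t=1..1: t=1:−1/1 = -1/1
⇒ 3j(2 1 1; 0 0 0)² = 2/15, sgn +1
Racah Σ t=0..0: t=0:+1/4 = 1/4
⇒ 3j(2 1 1; 0 -1 1)² = 1/30, sgn +1
4πI² = N·(3j₀)²·(3jₘ)² = 1/5
I = +1·√(0.2/4π) = 0.12615663
No selection rule forces the value: the integral is nonzero (none).

0.126157 (none)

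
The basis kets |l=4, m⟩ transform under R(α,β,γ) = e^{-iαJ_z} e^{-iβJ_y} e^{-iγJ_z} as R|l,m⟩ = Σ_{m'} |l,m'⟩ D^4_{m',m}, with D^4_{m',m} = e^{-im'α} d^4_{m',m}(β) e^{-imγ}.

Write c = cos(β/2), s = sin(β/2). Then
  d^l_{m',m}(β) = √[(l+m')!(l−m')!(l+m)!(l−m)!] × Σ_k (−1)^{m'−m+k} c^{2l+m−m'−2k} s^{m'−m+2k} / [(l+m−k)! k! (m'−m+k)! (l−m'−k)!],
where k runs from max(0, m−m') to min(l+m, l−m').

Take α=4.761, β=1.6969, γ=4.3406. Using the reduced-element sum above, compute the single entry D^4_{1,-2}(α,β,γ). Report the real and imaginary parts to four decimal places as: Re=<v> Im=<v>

D^4_{1,-2}(4.7610,1.6969,4.3406) = e^{-i·1·4.7610}·d^4_{1,-2}(1.6969)·e^{-i·-2·4.3406}. Compute d first:
c=cos(1.696900/2)=0.661147, s=sin(1.696900/2)=0.750257; N=√[120·6·2·720]=1018.233765
Admissible k: 0..2 (factorial args all ≥0)
  k=0: (−1)^3·1018.2338/(72)·0.6611^5·0.7503^3 = -0.754456
  k=1: (−1)^4·1018.2338/(48)·0.6611^3·0.7503^5 = +1.457300
  k=2: (−1)^5·1018.2338/(240)·0.6611^1·0.7503^7 = -0.375321
d^4_{1,-2}(1.6969) = -0.754456 +1.457300 -0.375321 = +0.327523
Attach z-rotation phases: D = e^{-i(1)(4.7610)}·(+0.327523)·e^{-i(-2)(4.3406)} = -0.233161-0.230016i

Re=-0.2332 Im=-0.2300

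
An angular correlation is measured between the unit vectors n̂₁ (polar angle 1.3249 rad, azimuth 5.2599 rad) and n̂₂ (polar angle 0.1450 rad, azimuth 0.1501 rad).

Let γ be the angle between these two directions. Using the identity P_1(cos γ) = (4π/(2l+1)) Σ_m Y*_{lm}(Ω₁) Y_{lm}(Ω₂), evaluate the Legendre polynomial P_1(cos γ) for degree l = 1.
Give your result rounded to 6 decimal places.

0.295112

Term-by-term m-sum for l=1 (normalisation 4π/3 = 4.188790):
  m=-1: (0.17444 - 0.28612j) × (0.04936 - 0.00747j) = 0.00647 - 0.01542j  (running Σ = 0.00647 - 0.01542j)
  m=0: (0.11894 + 0.00000j) × (0.48348 + 0.00000j) = 0.05750 + 0.00000j  (running Σ = 0.06398 - 0.01542j)
  m=1: (-0.17444 - 0.28612j) × (-0.04936 - 0.00747j) = 0.00647 + 0.01542j  (running Σ = 0.07045 + 0.00000j)
Total Σ_m = 0.07045 + 0.00000j. Multiply by 4.188790: 0.29511 + 0.00000j. P_1(cos γ) = 0.295112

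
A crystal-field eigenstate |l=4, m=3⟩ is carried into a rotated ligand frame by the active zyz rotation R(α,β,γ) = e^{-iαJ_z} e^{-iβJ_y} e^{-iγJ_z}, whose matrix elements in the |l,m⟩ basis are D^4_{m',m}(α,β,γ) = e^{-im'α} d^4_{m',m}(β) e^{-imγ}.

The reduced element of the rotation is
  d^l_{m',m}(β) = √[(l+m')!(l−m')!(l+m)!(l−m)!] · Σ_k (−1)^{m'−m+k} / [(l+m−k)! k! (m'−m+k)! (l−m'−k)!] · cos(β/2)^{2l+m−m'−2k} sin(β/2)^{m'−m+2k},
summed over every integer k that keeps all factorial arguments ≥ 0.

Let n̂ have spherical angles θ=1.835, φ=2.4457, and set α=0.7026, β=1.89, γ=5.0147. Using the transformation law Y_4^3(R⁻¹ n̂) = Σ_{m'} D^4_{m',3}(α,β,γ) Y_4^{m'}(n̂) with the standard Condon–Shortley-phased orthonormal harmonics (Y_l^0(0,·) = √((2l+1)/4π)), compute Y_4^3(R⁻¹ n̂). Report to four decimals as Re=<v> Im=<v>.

Need the full column D^4_{m',3} for m'=−4..4 at α=0.7026, β=1.8900, γ=5.0147.
cos(β/2)=0.585743, sin(β/2)=0.810497
d^4_{-4,3}: single k=7 term ⇒ +0.380638;  D = +0.359769+0.124304i
d^4_{-3,3}: k∈[6..7] ⇒ +0.680801 -0.186213 = +0.494588;  D = +0.461130-0.178818i
d^4_{-2,3}: k∈[5..6] ⇒ +0.788975 -0.503536 = +0.285439;  D = +0.136412-0.250733i
d^4_{-1,3}: k∈[4..5] ⇒ +0.671974 -0.771956 = -0.099982;  D = +0.020288+0.097902i
d^4_{0,3}: k∈[3..4] ⇒ +0.434363 -0.831653 = -0.397289;  D = +0.312912+0.244795i
d^4_{1,3}: k∈[2..3] ⇒ +0.210579 -0.671974 = -0.461395;  D = +0.461049-0.017868i
d^4_{2,3}: k∈[1..2] ⇒ +0.071741 -0.412073 = -0.340333;  D = +0.251018-0.229818i
d^4_{3,3}: k∈[0..1] ⇒ +0.013857 -0.185713 = -0.171857;  D = +0.021743-0.170476i
d^4_{4,3}: single k=0 term ⇒ -0.054231;  D = -0.029526-0.045488i
Y_4^{m'}(θ=1.835,φ=2.4457) and Σ D·Y over m':
  (+0.3598+0.1243i)·(-0.3599+0.1346i)  (+0.4611-0.1788i)·(-0.1453+0.2556i)  (+0.1364-0.2507i)·(-0.0290-0.1603i)  (+0.0203+0.0979i)·(-0.2309-0.1929i)  (+0.3129+0.2448i)·(+0.1182+0.0000i)  (+0.4610-0.0179i)·(+0.2309-0.1929i)  (+0.2510-0.2298i)·(-0.0290+0.1603i)  (+0.0217-0.1705i)·(+0.1453+0.2556i)  (-0.0295-0.0455i)·(-0.3599-0.1346i)
Y_4^3(R⁻¹ n̂) = +0.023317+0.090361i

Re=0.0233 Im=0.0904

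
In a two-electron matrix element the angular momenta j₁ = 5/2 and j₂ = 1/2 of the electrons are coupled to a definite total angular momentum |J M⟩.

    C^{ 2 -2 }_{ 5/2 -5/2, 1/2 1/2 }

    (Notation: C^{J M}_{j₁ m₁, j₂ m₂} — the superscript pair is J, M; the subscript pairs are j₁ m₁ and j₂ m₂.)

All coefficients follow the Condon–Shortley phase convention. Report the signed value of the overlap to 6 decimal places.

√[5·1!4!0!/6! · 0!5!1!0!0!4!] = √(480)
  +(−1)^1/∏(1,0,4,0,0,0)! = -1/24  (running -1/24)
⟨..|..⟩ = √(480)·(-1/24) = -0.912871

-0.912871  (= −√(5/6))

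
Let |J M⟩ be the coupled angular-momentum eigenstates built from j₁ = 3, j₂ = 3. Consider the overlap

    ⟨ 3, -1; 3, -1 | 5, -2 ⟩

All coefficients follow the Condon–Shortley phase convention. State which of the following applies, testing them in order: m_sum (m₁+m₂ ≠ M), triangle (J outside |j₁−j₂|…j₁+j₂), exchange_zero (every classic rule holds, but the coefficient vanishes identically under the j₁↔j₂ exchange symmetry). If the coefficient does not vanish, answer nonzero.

exchange_zero

m-sum: m₁+m₂ = -1+(-1) = -2, M = -2  ✓
triangle: |j₁−j₂| = 0 ≤ J = 5 ≤ j₁+j₂ = 6  ✓
exchange: j₁=j₂ and m₁=m₂, and (−1)^(j₁+j₂−J) = (−1)^1 = −1 forces ⟨j₁m₁;j₂m₂|JM⟩ = −⟨j₂m₂;j₁m₁|JM⟩ = −⟨j₁m₁;j₂m₂|JM⟩ ⇒ the coefficient vanishes identically
Racah sum check: Σ_k collapses to 0 ⇒ CG = 0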